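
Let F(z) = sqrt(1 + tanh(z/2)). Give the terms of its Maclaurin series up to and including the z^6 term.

Substitute the inner expansion into the outer series and collect powers.

-721*z^6/2949120 + 121*z^5/122880 + 17*z^4/6144 - 5*z^3/384 - z^2/32 + z/4 + 1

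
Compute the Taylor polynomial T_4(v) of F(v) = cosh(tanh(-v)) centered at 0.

-7*v^4/24 + v^2/2 + 1

Plug the Maclaurin series of the inner function into that of the outer and collect terms.
F(0) = 1
F′(0) = 0
F′′(0) = 1
F′′′(0) = 0
F^(4)(0) = -7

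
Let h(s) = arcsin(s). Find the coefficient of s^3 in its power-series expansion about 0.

1/6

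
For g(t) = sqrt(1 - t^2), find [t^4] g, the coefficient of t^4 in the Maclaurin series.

-1/8

g(0) = 1
g′(0) = 0
g′′(0) = -1
g′′′(0) = 0
g^(4)(0) = -3
So c_4 = g^(4)(0)/4! = -1/8.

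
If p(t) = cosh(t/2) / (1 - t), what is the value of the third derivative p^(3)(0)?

27/4

Write out both Maclaurin series and multiply, keeping only the needed powers.
The coefficient of t^3 in the expansion is 9/8, so p′′′(0) = 3! * (9/8) = 27/4.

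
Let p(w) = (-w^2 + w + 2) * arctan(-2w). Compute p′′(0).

-4

Shift and add copies of the series according to the polynomial's terms.
From the series, [w^2] p = -2; multiply by 2! = 2 to get -4.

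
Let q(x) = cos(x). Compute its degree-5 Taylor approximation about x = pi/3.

Compute the successive derivatives at the expansion point and divide by k!.
q(pi/3) = 1/2
q′(pi/3) = -sqrt(3)/2
q′′(pi/3) = -1/2
q′′′(pi/3) = sqrt(3)/2
q^(4)(pi/3) = 1/2
q^(5)(pi/3) = -sqrt(3)/2

-sqrt(3)*(x - pi/3)^5/240 + (x - pi/3)^4/48 + sqrt(3)*(x - pi/3)^3/12 - (x - pi/3)^2/4 - sqrt(3)*(x - pi/3)/2 + 1/2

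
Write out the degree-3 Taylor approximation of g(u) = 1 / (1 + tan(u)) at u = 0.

Use the geometric series for the reciprocal, then substitute.
g(0) = 1
g′(0) = -1
g′′(0) = 2
g′′′(0) = -8

-4*u^3/3 + u^2 - u + 1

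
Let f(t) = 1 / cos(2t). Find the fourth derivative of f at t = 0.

Write the quotient as an unknown series and match coefficients against numerator = denominator · series.
The coefficient of t^4 in the expansion is 10/3, so f^(4)(0) = 4! * (10/3) = 80.

80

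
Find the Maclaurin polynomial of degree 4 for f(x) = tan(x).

f(0) = 0
f′(0) = 1
f′′(0) = 0
f′′′(0) = 2
f^(4)(0) = 0

x^3/3 + x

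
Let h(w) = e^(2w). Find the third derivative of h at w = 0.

Compute the successive derivatives at the expansion point and divide by k!.
The coefficient of w^3 in the expansion is 4/3, so h′′′(0) = 3! * (4/3) = 8.

8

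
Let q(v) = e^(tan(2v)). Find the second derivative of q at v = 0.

Let u equal the inner series; expand the outer function in u and truncate.
The coefficient of v^2 in the expansion is 2, so q′′(0) = 2! * (2) = 4.

4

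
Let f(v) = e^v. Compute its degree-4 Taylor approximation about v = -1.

f(-1) = e^(-1)
f′(-1) = e^(-1)
f′′(-1) = e^(-1)
f′′′(-1) = e^(-1)
f^(4)(-1) = e^(-1)
The Taylor polynomial is Σ f^(k)(-1)/k! · (v + 1)^k.

(v + 1)^4*e^(-1)/24 + (v + 1)^3*e^(-1)/6 + (v + 1)^2*e^(-1)/2 + (v + 1)*e^(-1) + e^(-1)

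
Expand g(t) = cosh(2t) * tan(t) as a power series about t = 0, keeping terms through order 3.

7*t^3/3 + t

Expand each factor separately, then convolve coefficients.
g(0) = 0
g′(0) = 1
g′′(0) = 0
g′′′(0) = 14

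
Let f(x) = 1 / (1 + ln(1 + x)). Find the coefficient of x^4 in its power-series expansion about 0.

11/3

Write 1/(1+u) = 1 - u + u^2 - u^3 + ... and substitute the series for u.
f(0) = 1
f′(0) = -1
f′′(0) = 3
f′′′(0) = -14
f^(4)(0) = 88
So c_4 = f^(4)(0)/4! = 11/3.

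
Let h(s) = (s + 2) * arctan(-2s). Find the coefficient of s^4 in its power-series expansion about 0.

8/3

Distribute the polynomial across the series and collect like powers.
h(0) = 0
h′(0) = -4
h′′(0) = -4
h′′′(0) = 32
h^(4)(0) = 64
So c_4 = h^(4)(0)/4! = 8/3.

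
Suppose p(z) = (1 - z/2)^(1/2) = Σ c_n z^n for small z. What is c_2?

c_2 = p′′(0)/2! = -1/32.

-1/32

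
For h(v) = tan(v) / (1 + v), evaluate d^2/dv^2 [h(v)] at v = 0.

-2

Expand each factor separately, then convolve coefficients.
The coefficient of v^2 in the expansion is -1, so h′′(0) = 2! * (-1) = -2.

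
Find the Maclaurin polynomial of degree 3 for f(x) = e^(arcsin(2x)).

Substitute the inner expansion into the outer series and collect powers.
f(0) = 1
f′(0) = 2
f′′(0) = 4
f′′′(0) = 16

8*x^3/3 + 2*x^2 + 2*x + 1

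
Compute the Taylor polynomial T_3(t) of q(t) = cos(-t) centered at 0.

[t^0] = 1;  [t^1] = 0;  [t^2] = -1/2;  [t^3] = 0.

1 - t^2/2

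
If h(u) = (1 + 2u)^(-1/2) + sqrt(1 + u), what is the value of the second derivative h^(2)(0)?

Expand each term separately and add.
The coefficient of u^2 in the expansion is 11/8, so h′′(0) = 2! * (11/8) = 11/4.

11/4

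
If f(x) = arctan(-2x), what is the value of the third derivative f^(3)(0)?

16

Differentiate repeatedly and evaluate at the center.
The coefficient of x^3 in the expansion is 8/3, so f′′′(0) = 3! * (8/3) = 16.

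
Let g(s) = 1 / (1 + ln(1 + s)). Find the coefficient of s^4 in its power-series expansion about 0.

Use the geometric series for the reciprocal, then substitute.
g(0) = 1
g′(0) = -1
g′′(0) = 3
g′′′(0) = -14
g^(4)(0) = 88
So c_4 = g^(4)(0)/4! = 11/3.

11/3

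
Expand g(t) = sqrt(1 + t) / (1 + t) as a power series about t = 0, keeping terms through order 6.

Take the Cauchy product of the two expansions.
g(0) = 1
g′(0) = -1/2
g′′(0) = 3/4
g′′′(0) = -15/8
g^(4)(0) = 105/16
g^(5)(0) = -945/32
g^(6)(0) = 10395/64
Dividing each by k! gives the coefficients c_0, ..., c_6.

231*t^6/1024 - 63*t^5/256 + 35*t^4/128 - 5*t^3/16 + 3*t^2/8 - t/2 + 1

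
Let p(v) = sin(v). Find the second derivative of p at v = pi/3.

-sqrt(3)/2

The coefficient of (v - pi/3)^2 in the expansion is -sqrt(3)/4, so p′′(pi/3) = 2! * (-sqrt(3)/4) = -sqrt(3)/2.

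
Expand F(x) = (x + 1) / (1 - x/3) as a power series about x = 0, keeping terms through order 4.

4*x^4/81 + 4*x^3/27 + 4*x^2/9 + 4*x/3 + 1

Multiply each power in the prefactor through the base expansion.
F(0) = 1
F′(0) = 4/3
F′′(0) = 8/9
F′′′(0) = 8/9
F^(4)(0) = 32/27
Dividing each by k! gives the coefficients c_0, ..., c_4.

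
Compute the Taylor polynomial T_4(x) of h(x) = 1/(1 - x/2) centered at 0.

Use the known series and substitute for the argument.
h(0) = 1
h′(0) = 1/2
h′′(0) = 1/2
h′′′(0) = 3/4
h^(4)(0) = 3/2

x^4/16 + x^3/8 + x^2/4 + x/2 + 1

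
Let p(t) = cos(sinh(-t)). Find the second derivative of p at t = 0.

-1

Let u equal the inner series; expand the outer function in u and truncate.
The coefficient of t^2 in the expansion is -1/2, so p′′(0) = 2! * (-1/2) = -1.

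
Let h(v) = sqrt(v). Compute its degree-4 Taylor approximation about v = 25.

h(25) = 5
h′(25) = 1/10
h′′(25) = -1/500
h′′′(25) = 3/25000
h^(4)(25) = -3/250000

-(v - 25)^4/2000000 + (v - 25)^3/50000 - (v - 25)^2/1000 + (v - 25)/10 + 5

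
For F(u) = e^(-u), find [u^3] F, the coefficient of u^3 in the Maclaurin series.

-1/6

F(0) = 1
F′(0) = -1
F′′(0) = 1
F′′′(0) = -1
Then c_k = F^(k)(0)/k! gives each Taylor coefficient.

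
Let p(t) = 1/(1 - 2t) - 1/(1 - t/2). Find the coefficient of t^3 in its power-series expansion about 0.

Add the two expansions coefficient-wise.
p(0) = 0
p′(0) = 3/2
p′′(0) = 15/2
p′′′(0) = 189/4
So c_3 = p′′′(0)/3! = 63/8.

63/8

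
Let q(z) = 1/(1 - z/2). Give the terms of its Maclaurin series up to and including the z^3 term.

z^3/8 + z^2/4 + z/2 + 1

Apply the Taylor formula c_k = f^(k)(a)/k!.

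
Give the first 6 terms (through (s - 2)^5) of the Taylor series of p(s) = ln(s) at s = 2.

(s - 2)^5/160 - (s - 2)^4/64 + (s - 2)^3/24 - (s - 2)^2/8 + (s - 2)/2 + ln(2)

[(s - 2)^0] = ln(2);  [(s - 2)^1] = 1/2;  [(s - 2)^2] = -1/8;  [(s - 2)^3] = 1/24;  [(s - 2)^4] = -1/64;  [(s - 2)^5] = 1/160.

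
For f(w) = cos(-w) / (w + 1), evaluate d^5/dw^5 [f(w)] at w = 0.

Expand 1/(denominator) as a geometric series and multiply by the numerator's series.
The coefficient of w^5 in the expansion is -13/24, so f^(5)(0) = 5! * (-13/24) = -65.

-65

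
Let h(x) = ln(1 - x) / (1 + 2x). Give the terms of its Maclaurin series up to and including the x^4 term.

77*x^4/12 - 10*x^3/3 + 3*x^2/2 - x

Take the Cauchy product of the two expansions.
h(0) = 0
h′(0) = -1
h′′(0) = 3
h′′′(0) = -20
h^(4)(0) = 154
The Taylor polynomial is Σ h^(k)(0)/k! · x^k.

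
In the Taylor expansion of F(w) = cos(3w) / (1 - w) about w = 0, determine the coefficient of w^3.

Take the Cauchy product of the two expansions.
F(0) = 1
F′(0) = 1
F′′(0) = -7
F′′′(0) = -21
The Taylor polynomial is Σ F^(k)(0)/k! · w^k.

-7/2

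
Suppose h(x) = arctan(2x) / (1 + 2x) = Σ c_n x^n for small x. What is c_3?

Expand each factor separately, then convolve coefficients.
h(0) = 0
h′(0) = 2
h′′(0) = -8
h′′′(0) = 32
So c_3 = h′′′(0)/3! = 16/3.

16/3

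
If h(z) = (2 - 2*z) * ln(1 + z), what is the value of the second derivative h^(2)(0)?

-6

Multiply each power in the prefactor through the base expansion.
From the series, [z^2] h = -3; multiply by 2! = 2 to get -6.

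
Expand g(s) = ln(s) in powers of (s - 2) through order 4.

[(s - 2)^0] = ln(2);  [(s - 2)^1] = 1/2;  [(s - 2)^2] = -1/8;  [(s - 2)^3] = 1/24;  [(s - 2)^4] = -1/64.

-(s - 2)^4/64 + (s - 2)^3/24 - (s - 2)^2/8 + (s - 2)/2 + ln(2)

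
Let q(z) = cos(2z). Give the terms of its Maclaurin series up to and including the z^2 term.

q(0) = 1
q′(0) = 0
q′′(0) = -4

1 - 2*z^2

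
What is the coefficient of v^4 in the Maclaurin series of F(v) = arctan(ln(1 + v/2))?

1/64

Let u equal the inner series; expand the outer function in u and truncate.
F(0) = 0
F′(0) = 1/2
F′′(0) = -1/4
F′′′(0) = 0
F^(4)(0) = 3/8
So c_4 = F^(4)(0)/4! = 1/64.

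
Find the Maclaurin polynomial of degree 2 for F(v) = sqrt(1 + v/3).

[v^0] = 1;  [v^1] = 1/6;  [v^2] = -1/72.

-v^2/72 + v/6 + 1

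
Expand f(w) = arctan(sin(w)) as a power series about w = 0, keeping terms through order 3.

Compose series: expand the inner function first, then feed it into the outer expansion.
[w^0] = 0;  [w^1] = 1;  [w^2] = 0;  [w^3] = -1/2.

-w^3/2 + w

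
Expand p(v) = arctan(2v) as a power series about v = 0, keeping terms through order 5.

[v^0] = 0;  [v^1] = 2;  [v^2] = 0;  [v^3] = -8/3;  [v^4] = 0;  [v^5] = 32/5.

32*v^5/5 - 8*v^3/3 + 2*v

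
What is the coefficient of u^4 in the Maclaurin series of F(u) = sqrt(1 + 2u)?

F(0) = 1
F′(0) = 1
F′′(0) = -1
F′′′(0) = 3
F^(4)(0) = -15
So c_4 = F^(4)(0)/4! = -5/8.

-5/8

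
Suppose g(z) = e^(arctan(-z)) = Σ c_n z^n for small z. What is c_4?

Plug the Maclaurin series of the inner function into that of the outer and collect terms.

-7/24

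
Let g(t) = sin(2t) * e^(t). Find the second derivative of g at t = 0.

4

Expand each factor separately, then convolve coefficients.
The coefficient of t^2 in the expansion is 2, so g′′(0) = 2! * (2) = 4.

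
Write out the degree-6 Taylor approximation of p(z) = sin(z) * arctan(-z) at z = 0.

-19*z^6/72 + z^4/2 - z^2

Multiply the two series term by term and collect like powers.
[z^0] = 0;  [z^1] = 0;  [z^2] = -1;  [z^3] = 0;  [z^4] = 1/2;  [z^5] = 0;  [z^6] = -19/72.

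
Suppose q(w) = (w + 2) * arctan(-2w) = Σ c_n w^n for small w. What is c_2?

-2

Distribute the polynomial across the series and collect like powers.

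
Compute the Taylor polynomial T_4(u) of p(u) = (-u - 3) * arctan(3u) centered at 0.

Multiply each power in the prefactor through the base expansion.
p(0) = 0
p′(0) = -9
p′′(0) = -6
p′′′(0) = 162
p^(4)(0) = 216

9*u^4 + 27*u^3 - 3*u^2 - 9*u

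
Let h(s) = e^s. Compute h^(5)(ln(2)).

2

The coefficient of (s - ln(2))^5 in the expansion is 1/60, so h^(5)(ln(2)) = 5! * (1/60) = 2.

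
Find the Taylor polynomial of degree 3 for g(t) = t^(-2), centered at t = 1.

g(1) = 1
g′(1) = -2
g′′(1) = 6
g′′′(1) = -24
Then c_k = g^(k)(1)/k! gives each Taylor coefficient.

-4*(t - 1)^3 + 3*(t - 1)^2 - 2*(t - 1) + 1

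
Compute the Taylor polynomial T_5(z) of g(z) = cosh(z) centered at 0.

[z^0] = 1;  [z^1] = 0;  [z^2] = 1/2;  [z^3] = 0;  [z^4] = 1/24;  [z^5] = 0.

z^4/24 + z^2/2 + 1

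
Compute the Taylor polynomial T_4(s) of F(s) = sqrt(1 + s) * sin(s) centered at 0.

-s^4/48 - 7*s^3/24 + s^2/2 + s

Write out both Maclaurin series and multiply, keeping only the needed powers.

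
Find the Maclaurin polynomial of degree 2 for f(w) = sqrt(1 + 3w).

-9*w^2/8 + 3*w/2 + 1

f(0) = 1
f′(0) = 3/2
f′′(0) = -9/4
The Taylor polynomial is Σ f^(k)(0)/k! · w^k.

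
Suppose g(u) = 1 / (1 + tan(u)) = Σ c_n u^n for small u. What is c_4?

5/3

Use the geometric series for the reciprocal, then substitute.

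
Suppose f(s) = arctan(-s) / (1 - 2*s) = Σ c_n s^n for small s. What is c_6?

Multiply the numerator's expansion by the denominator's geometric series.
f(0) = 0
f′(0) = -1
f′′(0) = -4
f′′′(0) = -22
f^(4)(0) = -176
f^(5)(0) = -1784
f^(6)(0) = -21408
Then c_k = f^(k)(0)/k! gives each Taylor coefficient.

-446/15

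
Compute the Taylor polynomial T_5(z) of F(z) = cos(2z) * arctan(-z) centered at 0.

Take the Cauchy product of the two expansions.
[z^0] = 0;  [z^1] = -1;  [z^2] = 0;  [z^3] = 7/3;  [z^4] = 0;  [z^5] = -23/15.

-23*z^5/15 + 7*z^3/3 - z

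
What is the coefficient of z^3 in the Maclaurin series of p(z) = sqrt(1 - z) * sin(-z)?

7/24

Take the Cauchy product of the two expansions.
p(0) = 0
p′(0) = -1
p′′(0) = 1
p′′′(0) = 7/4
The Taylor polynomial is Σ p^(k)(0)/k! · z^k.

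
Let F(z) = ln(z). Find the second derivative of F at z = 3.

The coefficient of (z - 3)^2 in the expansion is -1/18, so F′′(3) = 2! * (-1/18) = -1/9.

-1/9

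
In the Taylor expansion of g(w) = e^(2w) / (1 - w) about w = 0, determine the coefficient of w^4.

7

Take the Cauchy product of the two expansions.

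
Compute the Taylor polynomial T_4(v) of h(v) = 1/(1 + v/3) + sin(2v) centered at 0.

v^4/81 - 37*v^3/27 + v^2/9 + 5*v/3 + 1

Combine the two series term by term.
h(0) = 1
h′(0) = 5/3
h′′(0) = 2/9
h′′′(0) = -74/9
h^(4)(0) = 8/27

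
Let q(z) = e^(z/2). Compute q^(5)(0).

1/32

From the series, [z^5] q = 1/3840; multiply by 5! = 120 to get 1/32.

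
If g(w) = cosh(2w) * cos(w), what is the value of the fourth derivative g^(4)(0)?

-7

Write out both Maclaurin series and multiply, keeping only the needed powers.
The coefficient of w^4 in the expansion is -7/24, so g^(4)(0) = 4! * (-7/24) = -7.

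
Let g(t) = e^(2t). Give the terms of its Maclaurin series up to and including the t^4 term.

Compute the successive derivatives at the expansion point and divide by k!.

2*t^4/3 + 4*t^3/3 + 2*t^2 + 2*t + 1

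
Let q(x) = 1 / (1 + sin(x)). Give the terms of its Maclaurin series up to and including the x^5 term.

Write 1/(1+u) = 1 - u + u^2 - u^3 + ... and substitute the series for u.
q(0) = 1
q′(0) = -1
q′′(0) = 2
q′′′(0) = -5
q^(4)(0) = 16
q^(5)(0) = -61
The Taylor polynomial is Σ q^(k)(0)/k! · x^k.

-61*x^5/120 + 2*x^4/3 - 5*x^3/6 + x^2 - x + 1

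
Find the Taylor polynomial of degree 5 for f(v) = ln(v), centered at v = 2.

(v - 2)^5/160 - (v - 2)^4/64 + (v - 2)^3/24 - (v - 2)^2/8 + (v - 2)/2 + ln(2)

f(2) = ln(2)
f′(2) = 1/2
f′′(2) = -1/4
f′′′(2) = 1/4
f^(4)(2) = -3/8
f^(5)(2) = 3/4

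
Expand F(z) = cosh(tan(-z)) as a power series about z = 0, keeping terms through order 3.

z^2/2 + 1

Substitute the inner expansion into the outer series and collect powers.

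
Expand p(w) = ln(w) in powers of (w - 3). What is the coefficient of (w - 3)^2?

[(w - 3)^0] = ln(3);  [(w - 3)^1] = 1/3;  [(w - 3)^2] = -1/18.

-1/18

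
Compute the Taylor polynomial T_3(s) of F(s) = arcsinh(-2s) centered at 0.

F(0) = 0
F′(0) = -2
F′′(0) = 0
F′′′(0) = 8
Dividing each by k! gives the coefficients c_0, ..., c_3.

4*s^3/3 - 2*s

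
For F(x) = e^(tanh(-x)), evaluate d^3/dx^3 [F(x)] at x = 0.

Substitute the inner expansion into the outer series and collect powers.
From the series, [x^3] F = 1/6; multiply by 3! = 6 to get 1.

1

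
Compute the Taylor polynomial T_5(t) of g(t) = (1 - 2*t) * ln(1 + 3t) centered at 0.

Distribute the polynomial across the series and collect like powers.
g(0) = 0
g′(0) = 3
g′′(0) = -21
g′′′(0) = 108
g^(4)(0) = -918
g^(5)(0) = 10692

891*t^5/10 - 153*t^4/4 + 18*t^3 - 21*t^2/2 + 3*t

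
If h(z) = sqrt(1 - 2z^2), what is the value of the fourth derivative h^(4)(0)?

Differentiate repeatedly and evaluate at the center.
The coefficient of z^4 in the expansion is -1/2, so h^(4)(0) = 4! * (-1/2) = -12.

-12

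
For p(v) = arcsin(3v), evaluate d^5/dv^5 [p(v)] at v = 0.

2187

Use the known series and substitute for the argument.
The coefficient of v^5 in the expansion is 729/40, so p^(5)(0) = 5! * (729/40) = 2187.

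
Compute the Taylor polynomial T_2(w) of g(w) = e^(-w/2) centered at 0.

w^2/8 - w/2 + 1

g(0) = 1
g′(0) = -1/2
g′′(0) = 1/4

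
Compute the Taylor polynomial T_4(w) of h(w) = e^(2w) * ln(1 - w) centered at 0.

Multiply the two series term by term and collect like powers.
h(0) = 0
h′(0) = -1
h′′(0) = -5
h′′′(0) = -20
h^(4)(0) = -78
Then c_k = h^(k)(0)/k! gives each Taylor coefficient.

-13*w^4/4 - 10*w^3/3 - 5*w^2/2 - w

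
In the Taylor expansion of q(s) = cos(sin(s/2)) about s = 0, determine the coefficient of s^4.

Let u equal the inner series; expand the outer function in u and truncate.
q(0) = 1
q′(0) = 0
q′′(0) = -1/4
q′′′(0) = 0
q^(4)(0) = 5/16
So c_4 = q^(4)(0)/4! = 5/384.

5/384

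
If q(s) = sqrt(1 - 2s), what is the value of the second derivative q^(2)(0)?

Differentiate repeatedly and evaluate at the center.
The coefficient of s^2 in the expansion is -1/2, so q′′(0) = 2! * (-1/2) = -1.

-1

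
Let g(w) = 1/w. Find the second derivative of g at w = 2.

The coefficient of (w - 2)^2 in the expansion is 1/8, so g′′(2) = 2! * (1/8) = 1/4.

1/4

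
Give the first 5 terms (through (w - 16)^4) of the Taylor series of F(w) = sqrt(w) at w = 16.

-5*(w - 16)^4/2097152 + (w - 16)^3/16384 - (w - 16)^2/512 + (w - 16)/8 + 4

[(w - 16)^0] = 4;  [(w - 16)^1] = 1/8;  [(w - 16)^2] = -1/512;  [(w - 16)^3] = 1/16384;  [(w - 16)^4] = -5/2097152.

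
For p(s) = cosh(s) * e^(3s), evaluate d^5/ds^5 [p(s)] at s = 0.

528

Expand each factor separately, then convolve coefficients.
From the series, [s^5] p = 22/5; multiply by 5! = 120 to get 528.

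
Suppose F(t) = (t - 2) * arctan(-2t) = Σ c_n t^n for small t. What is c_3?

Distribute the polynomial across the series and collect like powers.
F(0) = 0
F′(0) = 4
F′′(0) = -4
F′′′(0) = -32

-16/3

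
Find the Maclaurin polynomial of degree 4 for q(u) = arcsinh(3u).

-9*u^3/2 + 3*u

Differentiate repeatedly and evaluate at the center.
[u^0] = 0;  [u^1] = 3;  [u^2] = 0;  [u^3] = -9/2;  [u^4] = 0.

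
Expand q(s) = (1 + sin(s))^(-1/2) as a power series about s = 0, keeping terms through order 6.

307*s^6/5120 - 361*s^5/3840 + 19*s^4/128 - 11*s^3/48 + 3*s^2/8 - s/2 + 1

Substitute the inner expansion into the outer series and collect powers.
[s^0] = 1;  [s^1] = -1/2;  [s^2] = 3/8;  [s^3] = -11/48;  [s^4] = 19/128;  [s^5] = -361/3840;  [s^6] = 307/5120.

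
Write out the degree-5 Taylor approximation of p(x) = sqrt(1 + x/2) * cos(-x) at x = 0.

Expand each factor separately, then convolve coefficients.

181*x^5/24576 + 337*x^4/6144 - 15*x^3/128 - 17*x^2/32 + x/4 + 1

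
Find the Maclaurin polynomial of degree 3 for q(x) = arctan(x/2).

Apply the Taylor formula c_k = f^(k)(a)/k!.
[x^0] = 0;  [x^1] = 1/2;  [x^2] = 0;  [x^3] = -1/24.

-x^3/24 + x/2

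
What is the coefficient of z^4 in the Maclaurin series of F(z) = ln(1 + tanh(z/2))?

1/192

Compose series: expand the inner function first, then feed it into the outer expansion.
F(0) = 0
F′(0) = 1/2
F′′(0) = -1/4
F′′′(0) = 0
F^(4)(0) = 1/8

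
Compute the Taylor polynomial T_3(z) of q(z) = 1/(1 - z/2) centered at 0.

z^3/8 + z^2/4 + z/2 + 1

[z^0] = 1;  [z^1] = 1/2;  [z^2] = 1/4;  [z^3] = 1/8.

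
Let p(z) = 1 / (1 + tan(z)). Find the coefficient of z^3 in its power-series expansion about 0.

Use the geometric series for the reciprocal, then substitute.
So c_3 = p′′′(0)/3! = -4/3.

-4/3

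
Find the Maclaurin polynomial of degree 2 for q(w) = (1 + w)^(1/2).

-w^2/8 + w/2 + 1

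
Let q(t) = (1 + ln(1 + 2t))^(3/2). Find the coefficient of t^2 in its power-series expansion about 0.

-3/2

Compose series: expand the inner function first, then feed it into the outer expansion.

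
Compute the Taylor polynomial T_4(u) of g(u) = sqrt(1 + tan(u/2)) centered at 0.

-47*u^4/6144 + 11*u^3/384 - u^2/32 + u/4 + 1

Compose series: expand the inner function first, then feed it into the outer expansion.
g(0) = 1
g′(0) = 1/4
g′′(0) = -1/16
g′′′(0) = 11/64
g^(4)(0) = -47/256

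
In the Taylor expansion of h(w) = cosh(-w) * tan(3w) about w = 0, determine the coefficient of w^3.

21/2

Take the Cauchy product of the two expansions.
So c_3 = h′′′(0)/3! = 21/2.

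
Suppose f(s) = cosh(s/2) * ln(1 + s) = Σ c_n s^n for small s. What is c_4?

Write out both Maclaurin series and multiply, keeping only the needed powers.
[s^0] = 0;  [s^1] = 1;  [s^2] = -1/2;  [s^3] = 11/24;  [s^4] = -5/16.

-5/16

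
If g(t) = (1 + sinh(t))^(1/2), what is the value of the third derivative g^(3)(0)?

Let u equal the inner series; expand the outer function in u and truncate.
From the series, [t^3] g = 7/48; multiply by 3! = 6 to get 7/8.

7/8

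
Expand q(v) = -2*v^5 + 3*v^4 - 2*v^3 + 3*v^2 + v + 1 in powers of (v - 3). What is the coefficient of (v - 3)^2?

Apply the Taylor formula c_k = f^(k)(a)/k!.
q(3) = -266
q′(3) = -521
q′′(3) = -786
The Taylor polynomial is Σ q^(k)(3)/k! · (v - 3)^k.

-393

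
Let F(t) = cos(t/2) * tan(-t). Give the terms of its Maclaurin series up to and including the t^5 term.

Multiply the two series term by term and collect like powers.

-181*t^5/1920 - 5*t^3/24 - t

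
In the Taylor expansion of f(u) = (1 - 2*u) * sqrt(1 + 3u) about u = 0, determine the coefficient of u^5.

3321/256

Multiply each power in the prefactor through the base expansion.
[u^0] = 1;  [u^1] = -1/2;  [u^2] = -33/8;  [u^3] = 63/16;  [u^4] = -837/128;  [u^5] = 3321/256.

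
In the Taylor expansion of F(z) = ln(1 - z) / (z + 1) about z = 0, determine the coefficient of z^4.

7/12

Use 1/(1 - r) = Σ r^k on the denominator, then take the Cauchy product.
F(0) = 0
F′(0) = -1
F′′(0) = 1
F′′′(0) = -5
F^(4)(0) = 14
So c_4 = F^(4)(0)/4! = 7/12.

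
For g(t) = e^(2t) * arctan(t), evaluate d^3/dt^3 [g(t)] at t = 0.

Expand each factor separately, then convolve coefficients.
From the series, [t^3] g = 5/3; multiply by 3! = 6 to get 10.

10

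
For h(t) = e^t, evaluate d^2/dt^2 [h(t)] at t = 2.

e^(2)

Differentiate repeatedly and evaluate at the center.
The coefficient of (t - 2)^2 in the expansion is e^(2)/2, so h′′(2) = 2! * (e^(2)/2) = e^(2).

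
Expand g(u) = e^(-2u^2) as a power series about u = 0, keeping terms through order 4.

2*u^4 - 2*u^2 + 1

Apply the Taylor formula c_k = f^(k)(a)/k!.
g(0) = 1
g′(0) = 0
g′′(0) = -4
g′′′(0) = 0
g^(4)(0) = 48
The Taylor polynomial is Σ g^(k)(0)/k! · u^k.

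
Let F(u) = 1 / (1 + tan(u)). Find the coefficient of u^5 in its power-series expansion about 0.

Expand as Σ (-1)^k u^k with u equal to the inner function's series.
F(0) = 1
F′(0) = -1
F′′(0) = 2
F′′′(0) = -8
F^(4)(0) = 40
F^(5)(0) = -256
So c_5 = F^(5)(0)/5! = -32/15.

-32/15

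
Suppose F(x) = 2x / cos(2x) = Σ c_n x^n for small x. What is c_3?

4

Invert the denominator's series and multiply.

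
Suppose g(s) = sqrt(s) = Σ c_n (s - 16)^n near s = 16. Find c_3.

[(s - 16)^0] = 4;  [(s - 16)^1] = 1/8;  [(s - 16)^2] = -1/512;  [(s - 16)^3] = 1/16384.
So c_3 = g′′′(16)/3! = 1/16384.

1/16384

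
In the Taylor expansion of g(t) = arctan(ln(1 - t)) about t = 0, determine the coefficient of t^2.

-1/2

Let u equal the inner series; expand the outer function in u and truncate.
[t^0] = 0;  [t^1] = -1;  [t^2] = -1/2.
So c_2 = g′′(0)/2! = -1/2.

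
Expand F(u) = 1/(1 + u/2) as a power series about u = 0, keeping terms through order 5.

F(0) = 1
F′(0) = -1/2
F′′(0) = 1/2
F′′′(0) = -3/4
F^(4)(0) = 3/2
F^(5)(0) = -15/4
Dividing each by k! gives the coefficients c_0, ..., c_5.

-u^5/32 + u^4/16 - u^3/8 + u^2/4 - u/2 + 1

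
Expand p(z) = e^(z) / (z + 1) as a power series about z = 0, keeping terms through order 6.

Use 1/(1 - r) = Σ r^k on the denominator, then take the Cauchy product.
p(0) = 1
p′(0) = 0
p′′(0) = 1
p′′′(0) = -2
p^(4)(0) = 9
p^(5)(0) = -44
p^(6)(0) = 265
The Taylor polynomial is Σ p^(k)(0)/k! · z^k.

53*z^6/144 - 11*z^5/30 + 3*z^4/8 - z^3/3 + z^2/2 + 1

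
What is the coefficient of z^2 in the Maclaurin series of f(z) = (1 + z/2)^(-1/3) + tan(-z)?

1/18

Combine the two series term by term.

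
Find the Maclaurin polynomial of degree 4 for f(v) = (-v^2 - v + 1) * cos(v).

Shift and add copies of the series according to the polynomial's terms.
f(0) = 1
f′(0) = -1
f′′(0) = -3
f′′′(0) = 3
f^(4)(0) = 13
Then c_k = f^(k)(0)/k! gives each Taylor coefficient.

13*v^4/24 + v^3/2 - 3*v^2/2 - v + 1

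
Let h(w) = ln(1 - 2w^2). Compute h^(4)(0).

-48

From the series, [w^4] h = -2; multiply by 4! = 24 to get -48.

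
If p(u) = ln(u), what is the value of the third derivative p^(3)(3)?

2/27

From the series, [(u - 3)^3] p = 1/81; multiply by 3! = 6 to get 2/27.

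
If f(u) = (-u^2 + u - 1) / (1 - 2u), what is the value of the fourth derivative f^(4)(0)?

-288

Shift and add copies of the series according to the polynomial's terms.
The coefficient of u^4 in the expansion is -12, so f^(4)(0) = 4! * (-12) = -288.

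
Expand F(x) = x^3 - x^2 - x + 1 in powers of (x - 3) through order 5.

(x - 3)^3 + 8*(x - 3)^2 + 20*(x - 3) + 16

Use the known series and substitute for the argument.
F(3) = 16
F′(3) = 20
F′′(3) = 16
F′′′(3) = 6
F^(4)(3) = 0
F^(5)(3) = 0
The Taylor polynomial is Σ F^(k)(3)/k! · (x - 3)^k.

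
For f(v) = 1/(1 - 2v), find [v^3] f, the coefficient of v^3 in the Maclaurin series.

f(0) = 1
f′(0) = 2
f′′(0) = 8
f′′′(0) = 48

8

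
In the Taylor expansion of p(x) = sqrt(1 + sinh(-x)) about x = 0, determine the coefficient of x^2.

Compose series: expand the inner function first, then feed it into the outer expansion.
p(0) = 1
p′(0) = -1/2
p′′(0) = -1/4
The Taylor polynomial is Σ p^(k)(0)/k! · x^k.

-1/8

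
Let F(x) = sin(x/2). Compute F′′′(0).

From the series, [x^3] F = -1/48; multiply by 3! = 6 to get -1/8.

-1/8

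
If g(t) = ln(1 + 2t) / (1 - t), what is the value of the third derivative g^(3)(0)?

16

Take the Cauchy product of the two expansions.
From the series, [t^3] g = 8/3; multiply by 3! = 6 to get 16.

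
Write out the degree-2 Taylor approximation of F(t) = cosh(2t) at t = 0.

Apply the Taylor formula c_k = f^(k)(a)/k!.
F(0) = 1
F′(0) = 0
F′′(0) = 4

2*t^2 + 1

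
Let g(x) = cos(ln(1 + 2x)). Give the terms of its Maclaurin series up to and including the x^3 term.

4*x^3 - 2*x^2 + 1

Plug the Maclaurin series of the inner function into that of the outer and collect terms.
g(0) = 1
g′(0) = 0
g′′(0) = -4
g′′′(0) = 24
The Taylor polynomial is Σ g^(k)(0)/k! · x^k.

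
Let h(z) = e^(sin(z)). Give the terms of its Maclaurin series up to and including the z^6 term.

Substitute the inner expansion into the outer series and collect powers.
h(0) = 1
h′(0) = 1
h′′(0) = 1
h′′′(0) = 0
h^(4)(0) = -3
h^(5)(0) = -8
h^(6)(0) = -3

-z^6/240 - z^5/15 - z^4/8 + z^2/2 + z + 1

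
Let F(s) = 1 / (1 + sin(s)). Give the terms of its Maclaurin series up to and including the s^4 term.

2*s^4/3 - 5*s^3/6 + s^2 - s + 1

Write 1/(1+u) = 1 - u + u^2 - u^3 + ... and substitute the series for u.
F(0) = 1
F′(0) = -1
F′′(0) = 2
F′′′(0) = -5
F^(4)(0) = 16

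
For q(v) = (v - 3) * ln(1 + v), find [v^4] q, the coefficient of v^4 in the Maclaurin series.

13/12

Shift and add copies of the series according to the polynomial's terms.
q(0) = 0
q′(0) = -3
q′′(0) = 5
q′′′(0) = -9
q^(4)(0) = 26
Then c_k = q^(k)(0)/k! gives each Taylor coefficient.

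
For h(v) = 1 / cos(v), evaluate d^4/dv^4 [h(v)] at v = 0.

5

Invert the denominator's series and multiply.
The coefficient of v^4 in the expansion is 5/24, so h^(4)(0) = 4! * (5/24) = 5.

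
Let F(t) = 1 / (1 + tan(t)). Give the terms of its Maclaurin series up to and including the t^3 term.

-4*t^3/3 + t^2 - t + 1

Expand as Σ (-1)^k u^k with u equal to the inner function's series.
F(0) = 1
F′(0) = -1
F′′(0) = 2
F′′′(0) = -8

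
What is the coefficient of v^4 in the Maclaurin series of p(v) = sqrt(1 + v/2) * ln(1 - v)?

Write out both Maclaurin series and multiply, keeping only the needed powers.
So c_4 = p^(4)(0)/4! = -125/384.

-125/384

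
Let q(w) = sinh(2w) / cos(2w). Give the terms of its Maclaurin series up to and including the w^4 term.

16*w^3/3 + 2*w

Invert the denominator's series and multiply.
q(0) = 0
q′(0) = 2
q′′(0) = 0
q′′′(0) = 32
q^(4)(0) = 0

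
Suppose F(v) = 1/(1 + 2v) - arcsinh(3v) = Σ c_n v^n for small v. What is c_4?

Add the two expansions coefficient-wise.
F(0) = 1
F′(0) = -5
F′′(0) = 8
F′′′(0) = -21
F^(4)(0) = 384

16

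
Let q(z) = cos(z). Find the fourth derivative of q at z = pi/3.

The coefficient of (z - pi/3)^4 in the expansion is 1/48, so q^(4)(pi/3) = 4! * (1/48) = 1/2.

1/2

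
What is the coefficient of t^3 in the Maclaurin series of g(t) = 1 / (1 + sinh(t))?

-7/6

Expand as Σ (-1)^k u^k with u equal to the inner function's series.
g(0) = 1
g′(0) = -1
g′′(0) = 2
g′′′(0) = -7
So c_3 = g′′′(0)/3! = -7/6.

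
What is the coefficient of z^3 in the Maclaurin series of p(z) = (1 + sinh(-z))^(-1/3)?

Let u equal the inner series; expand the outer function in u and truncate.
p(0) = 1
p′(0) = 1/3
p′′(0) = 4/9
p′′′(0) = 37/27
Dividing each by k! gives the coefficients c_0, ..., c_3.

37/162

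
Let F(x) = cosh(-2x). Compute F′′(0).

From the series, [x^2] F = 2; multiply by 2! = 2 to get 4.

4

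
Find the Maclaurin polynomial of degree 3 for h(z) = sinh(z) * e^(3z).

14*z^3/3 + 3*z^2 + z

Expand each factor separately, then convolve coefficients.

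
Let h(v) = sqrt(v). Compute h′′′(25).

3/25000

From the series, [(v - 25)^3] h = 1/50000; multiply by 3! = 6 to get 3/25000.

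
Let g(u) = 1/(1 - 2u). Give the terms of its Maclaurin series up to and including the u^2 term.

4*u^2 + 2*u + 1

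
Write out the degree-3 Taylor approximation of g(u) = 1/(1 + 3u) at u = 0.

[u^0] = 1;  [u^1] = -3;  [u^2] = 9;  [u^3] = -27.

-27*u^3 + 9*u^2 - 3*u + 1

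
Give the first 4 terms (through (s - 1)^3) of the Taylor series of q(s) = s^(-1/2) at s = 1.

[(s - 1)^0] = 1;  [(s - 1)^1] = -1/2;  [(s - 1)^2] = 3/8;  [(s - 1)^3] = -5/16.

-5*(s - 1)^3/16 + 3*(s - 1)^2/8 - (s - 1)/2 + 1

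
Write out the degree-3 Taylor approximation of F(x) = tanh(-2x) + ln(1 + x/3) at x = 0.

Expand each term separately and add.

217*x^3/81 - x^2/18 - 5*x/3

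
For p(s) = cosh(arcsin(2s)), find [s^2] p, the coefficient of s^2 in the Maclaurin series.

2

Compose series: expand the inner function first, then feed it into the outer expansion.
[s^0] = 1;  [s^1] = 0;  [s^2] = 2.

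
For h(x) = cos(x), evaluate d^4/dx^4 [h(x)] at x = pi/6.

Apply the Taylor formula c_k = f^(k)(a)/k!.
From the series, [(x - pi/6)^4] h = sqrt(3)/48; multiply by 4! = 24 to get sqrt(3)/2.

sqrt(3)/2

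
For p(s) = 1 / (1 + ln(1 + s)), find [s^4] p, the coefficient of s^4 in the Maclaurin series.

Use the geometric series for the reciprocal, then substitute.
[s^0] = 1;  [s^1] = -1;  [s^2] = 3/2;  [s^3] = -7/3;  [s^4] = 11/3.
So c_4 = p^(4)(0)/4! = 11/3.

11/3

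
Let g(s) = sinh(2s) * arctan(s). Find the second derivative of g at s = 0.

4

Expand each factor separately, then convolve coefficients.
The coefficient of s^2 in the expansion is 2, so g′′(0) = 2! * (2) = 4.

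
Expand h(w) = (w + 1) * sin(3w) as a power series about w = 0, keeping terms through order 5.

81*w^5/40 - 9*w^4/2 - 9*w^3/2 + 3*w^2 + 3*w

Multiply each power in the prefactor through the base expansion.
[w^0] = 0;  [w^1] = 3;  [w^2] = 3;  [w^3] = -9/2;  [w^4] = -9/2;  [w^5] = 81/40.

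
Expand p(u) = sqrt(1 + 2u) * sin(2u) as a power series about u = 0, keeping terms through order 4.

Expand each factor separately, then convolve coefficients.
[u^0] = 0;  [u^1] = 2;  [u^2] = 2;  [u^3] = -7/3;  [u^4] = -1/3.

-u^4/3 - 7*u^3/3 + 2*u^2 + 2*u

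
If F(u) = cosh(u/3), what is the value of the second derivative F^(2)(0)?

Compute the successive derivatives at the expansion point and divide by k!.
The coefficient of u^2 in the expansion is 1/18, so F′′(0) = 2! * (1/18) = 1/9.

1/9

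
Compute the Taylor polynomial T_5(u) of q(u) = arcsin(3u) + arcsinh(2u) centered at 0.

Expand each term separately and add.

165*u^5/8 + 19*u^3/6 + 5*u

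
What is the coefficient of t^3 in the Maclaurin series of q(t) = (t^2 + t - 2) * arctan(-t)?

Multiply each power in the prefactor through the base expansion.
[t^0] = 0;  [t^1] = 2;  [t^2] = -1;  [t^3] = -5/3.

-5/3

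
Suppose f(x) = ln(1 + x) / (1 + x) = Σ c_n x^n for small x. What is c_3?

11/6

Take the Cauchy product of the two expansions.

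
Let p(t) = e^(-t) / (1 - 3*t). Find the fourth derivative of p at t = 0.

Multiply the numerator's expansion by the denominator's geometric series.
The coefficient of t^4 in the expansion is 1393/24, so p^(4)(0) = 4! * (1393/24) = 1393.

1393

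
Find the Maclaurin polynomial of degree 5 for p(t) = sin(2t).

p(0) = 0
p′(0) = 2
p′′(0) = 0
p′′′(0) = -8
p^(4)(0) = 0
p^(5)(0) = 32
Dividing each by k! gives the coefficients c_0, ..., c_5.

4*t^5/15 - 4*t^3/3 + 2*t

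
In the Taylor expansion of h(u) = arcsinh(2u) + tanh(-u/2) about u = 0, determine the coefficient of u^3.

Add the two expansions coefficient-wise.
h(0) = 0
h′(0) = 3/2
h′′(0) = 0
h′′′(0) = -31/4
The Taylor polynomial is Σ h^(k)(0)/k! · u^k.

-31/24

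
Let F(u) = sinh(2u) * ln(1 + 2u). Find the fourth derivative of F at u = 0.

192

Take the Cauchy product of the two expansions.
The coefficient of u^4 in the expansion is 8, so F^(4)(0) = 4! * (8) = 192.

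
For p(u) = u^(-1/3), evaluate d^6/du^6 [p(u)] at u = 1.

58240/729

Apply the Taylor formula c_k = f^(k)(a)/k!.
The coefficient of (u - 1)^6 in the expansion is 728/6561, so p^(6)(1) = 6! * (728/6561) = 58240/729.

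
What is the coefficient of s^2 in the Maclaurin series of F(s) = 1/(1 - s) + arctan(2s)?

Add the two expansions coefficient-wise.
F(0) = 1
F′(0) = 3
F′′(0) = 2
Dividing each by k! gives the coefficients c_0, ..., c_2.

1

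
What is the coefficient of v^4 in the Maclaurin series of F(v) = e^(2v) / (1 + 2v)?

Write out both Maclaurin series and multiply, keeping only the needed powers.
[v^0] = 1;  [v^1] = 0;  [v^2] = 2;  [v^3] = -8/3;  [v^4] = 6.

6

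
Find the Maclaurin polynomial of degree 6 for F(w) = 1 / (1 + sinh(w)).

77*w^6/45 - 181*w^5/120 + 4*w^4/3 - 7*w^3/6 + w^2 - w + 1

Expand as Σ (-1)^k u^k with u equal to the inner function's series.
F(0) = 1
F′(0) = -1
F′′(0) = 2
F′′′(0) = -7
F^(4)(0) = 32
F^(5)(0) = -181
F^(6)(0) = 1232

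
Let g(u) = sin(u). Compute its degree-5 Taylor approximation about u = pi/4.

sqrt(2)*(u - pi/4)^5/240 + sqrt(2)*(u - pi/4)^4/48 - sqrt(2)*(u - pi/4)^3/12 - sqrt(2)*(u - pi/4)^2/4 + sqrt(2)*(u - pi/4)/2 + sqrt(2)/2

g(pi/4) = sqrt(2)/2
g′(pi/4) = sqrt(2)/2
g′′(pi/4) = -sqrt(2)/2
g′′′(pi/4) = -sqrt(2)/2
g^(4)(pi/4) = sqrt(2)/2
g^(5)(pi/4) = sqrt(2)/2
Dividing each by k! gives the coefficients c_0, ..., c_5.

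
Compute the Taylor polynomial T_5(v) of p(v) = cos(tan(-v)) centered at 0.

Plug the Maclaurin series of the inner function into that of the outer and collect terms.
[v^0] = 1;  [v^1] = 0;  [v^2] = -1/2;  [v^3] = 0;  [v^4] = -7/24;  [v^5] = 0.

-7*v^4/24 - v^2/2 + 1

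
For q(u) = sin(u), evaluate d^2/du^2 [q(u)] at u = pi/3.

-sqrt(3)/2

Apply the Taylor formula c_k = f^(k)(a)/k!.
From the series, [(u - pi/3)^2] q = -sqrt(3)/4; multiply by 2! = 2 to get -sqrt(3)/2.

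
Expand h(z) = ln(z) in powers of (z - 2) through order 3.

(z - 2)^3/24 - (z - 2)^2/8 + (z - 2)/2 + ln(2)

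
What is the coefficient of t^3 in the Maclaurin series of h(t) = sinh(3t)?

9/2

Differentiate repeatedly and evaluate at the center.
h(0) = 0
h′(0) = 3
h′′(0) = 0
h′′′(0) = 27
So c_3 = h′′′(0)/3! = 9/2.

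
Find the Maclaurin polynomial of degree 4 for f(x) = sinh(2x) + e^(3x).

Expand each term separately and add.

27*x^4/8 + 35*x^3/6 + 9*x^2/2 + 5*x + 1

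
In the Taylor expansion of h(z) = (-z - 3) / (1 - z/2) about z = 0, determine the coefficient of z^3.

Distribute the polynomial across the series and collect like powers.
[z^0] = -3;  [z^1] = -5/2;  [z^2] = -5/4;  [z^3] = -5/8.
So c_3 = h′′′(0)/3! = -5/8.

-5/8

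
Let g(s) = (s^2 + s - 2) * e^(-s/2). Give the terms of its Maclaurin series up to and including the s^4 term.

19*s^4/192 - s^3/3 + s^2/4 + 2*s - 2

Distribute the polynomial across the series and collect like powers.
g(0) = -2
g′(0) = 2
g′′(0) = 1/2
g′′′(0) = -2
g^(4)(0) = 19/8
Dividing each by k! gives the coefficients c_0, ..., c_4.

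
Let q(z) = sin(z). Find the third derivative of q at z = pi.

From the series, [(z - pi)^3] q = 1/6; multiply by 3! = 6 to get 1.

1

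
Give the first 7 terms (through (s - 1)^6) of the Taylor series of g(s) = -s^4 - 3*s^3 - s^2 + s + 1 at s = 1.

-(s - 1)^4 - 7*(s - 1)^3 - 16*(s - 1)^2 - 14*(s - 1) - 3

Apply the Taylor formula c_k = f^(k)(a)/k!.
[(s - 1)^0] = -3;  [(s - 1)^1] = -14;  [(s - 1)^2] = -16;  [(s - 1)^3] = -7;  [(s - 1)^4] = -1;  [(s - 1)^5] = 0;  [(s - 1)^6] = 0.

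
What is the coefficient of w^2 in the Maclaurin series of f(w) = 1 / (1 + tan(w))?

Use the geometric series for the reciprocal, then substitute.
[w^0] = 1;  [w^1] = -1;  [w^2] = 1.

1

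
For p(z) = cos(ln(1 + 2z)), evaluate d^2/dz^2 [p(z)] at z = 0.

-4

Compose series: expand the inner function first, then feed it into the outer expansion.
From the series, [z^2] p = -2; multiply by 2! = 2 to get -4.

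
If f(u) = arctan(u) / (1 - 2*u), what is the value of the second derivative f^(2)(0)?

Multiply the numerator's expansion by the denominator's geometric series.
The coefficient of u^2 in the expansion is 2, so f′′(0) = 2! * (2) = 4.

4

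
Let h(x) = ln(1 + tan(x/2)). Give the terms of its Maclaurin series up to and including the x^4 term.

-7*x^4/192 + x^3/12 - x^2/8 + x/2

Compose series: expand the inner function first, then feed it into the outer expansion.
[x^0] = 0;  [x^1] = 1/2;  [x^2] = -1/8;  [x^3] = 1/12;  [x^4] = -7/192.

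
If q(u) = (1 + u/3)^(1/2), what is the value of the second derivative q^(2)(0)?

-1/36

Use the known series and substitute for the argument.
The coefficient of u^2 in the expansion is -1/72, so q′′(0) = 2! * (-1/72) = -1/36.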